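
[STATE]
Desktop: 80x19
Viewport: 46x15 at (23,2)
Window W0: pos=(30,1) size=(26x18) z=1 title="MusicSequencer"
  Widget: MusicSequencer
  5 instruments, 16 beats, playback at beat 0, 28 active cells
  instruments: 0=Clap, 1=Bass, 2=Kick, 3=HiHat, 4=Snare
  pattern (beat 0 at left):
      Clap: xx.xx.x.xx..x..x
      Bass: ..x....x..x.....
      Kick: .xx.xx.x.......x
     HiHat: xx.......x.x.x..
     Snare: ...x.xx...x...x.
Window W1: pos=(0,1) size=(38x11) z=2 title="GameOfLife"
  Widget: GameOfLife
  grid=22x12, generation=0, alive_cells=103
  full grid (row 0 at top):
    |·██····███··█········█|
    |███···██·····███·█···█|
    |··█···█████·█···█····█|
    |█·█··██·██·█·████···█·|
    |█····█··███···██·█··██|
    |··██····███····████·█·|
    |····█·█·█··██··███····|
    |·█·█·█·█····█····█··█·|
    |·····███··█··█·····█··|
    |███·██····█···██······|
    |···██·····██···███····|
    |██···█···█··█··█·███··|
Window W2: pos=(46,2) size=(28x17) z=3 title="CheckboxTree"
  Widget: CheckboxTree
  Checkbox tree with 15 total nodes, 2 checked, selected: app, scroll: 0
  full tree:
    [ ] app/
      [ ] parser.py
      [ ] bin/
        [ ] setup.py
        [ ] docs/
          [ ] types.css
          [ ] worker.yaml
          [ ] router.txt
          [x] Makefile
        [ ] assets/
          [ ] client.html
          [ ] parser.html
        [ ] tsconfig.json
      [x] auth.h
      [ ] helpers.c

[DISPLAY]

              ┃equencer┏━━━━━━━━━━━━━━━━━━━━━━
──────────────┨────────┃ CheckboxTree         
              ┃12345678┠──────────────────────
              ┃█·██·█·█┃>[-] app/             
              ┃·█····█·┃   [ ] parser.py      
              ┃██·██·█·┃   [-] bin/           
              ┃█·······┃     [ ] setup.py     
              ┃··█·██··┃     [-] docs/        
              ┃        ┃       [ ] types.css  
━━━━━━━━━━━━━━┛        ┃       [ ] worker.yaml
       ┃               ┃       [ ] router.txt 
       ┃               ┃       [x] Makefile   
       ┃               ┃     [ ] assets/      
       ┃               ┃       [ ] client.html
       ┃               ┃       [ ] parser.html


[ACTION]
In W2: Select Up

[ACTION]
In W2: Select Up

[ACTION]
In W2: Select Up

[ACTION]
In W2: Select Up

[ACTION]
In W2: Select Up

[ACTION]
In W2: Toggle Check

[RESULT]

              ┃equencer┏━━━━━━━━━━━━━━━━━━━━━━
──────────────┨────────┃ CheckboxTree         
              ┃12345678┠──────────────────────
              ┃█·██·█·█┃>[x] app/             
              ┃·█····█·┃   [x] parser.py      
              ┃██·██·█·┃   [x] bin/           
              ┃█·······┃     [x] setup.py     
              ┃··█·██··┃     [x] docs/        
              ┃        ┃       [x] types.css  
━━━━━━━━━━━━━━┛        ┃       [x] worker.yaml
       ┃               ┃       [x] router.txt 
       ┃               ┃       [x] Makefile   
       ┃               ┃     [x] assets/      
       ┃               ┃       [x] client.html
       ┃               ┃       [x] parser.html


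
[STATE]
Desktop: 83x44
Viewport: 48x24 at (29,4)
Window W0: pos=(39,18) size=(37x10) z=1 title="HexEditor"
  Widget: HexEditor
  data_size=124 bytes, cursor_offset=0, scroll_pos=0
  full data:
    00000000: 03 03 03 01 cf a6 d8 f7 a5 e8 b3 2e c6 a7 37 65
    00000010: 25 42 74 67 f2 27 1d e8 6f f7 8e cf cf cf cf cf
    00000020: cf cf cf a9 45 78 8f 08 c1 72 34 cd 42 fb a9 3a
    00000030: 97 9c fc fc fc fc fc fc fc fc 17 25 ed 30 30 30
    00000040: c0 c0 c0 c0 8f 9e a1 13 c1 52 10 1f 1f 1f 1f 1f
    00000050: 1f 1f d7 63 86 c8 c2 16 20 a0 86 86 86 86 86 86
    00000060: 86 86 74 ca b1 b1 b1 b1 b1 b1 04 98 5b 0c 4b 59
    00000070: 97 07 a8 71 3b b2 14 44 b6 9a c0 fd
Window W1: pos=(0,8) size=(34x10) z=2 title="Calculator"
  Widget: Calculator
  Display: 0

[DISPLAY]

                                                
                                                
                                                
                                                
━━━━┓                                           
    ┃                                           
────┨                                           
   0┃                                           
    ┃                                           
    ┃                                           
    ┃                                           
    ┃                                           
    ┃                                           
━━━━┛                                           
          ┏━━━━━━━━━━━━━━━━━━━━━━━━━━━━━━━━━━━┓ 
          ┃ HexEditor                         ┃ 
          ┠───────────────────────────────────┨ 
          ┃00000000  03 03 03 01 cf a6 d8 f7  ┃ 
          ┃00000010  25 42 74 67 f2 27 1d e8  ┃ 
          ┃00000020  cf cf cf a9 45 78 8f 08  ┃ 
          ┃00000030  97 9c fc fc fc fc fc fc  ┃ 
          ┃00000040  c0 c0 c0 c0 8f 9e a1 13  ┃ 
          ┃00000050  1f 1f d7 63 86 c8 c2 16  ┃ 
          ┗━━━━━━━━━━━━━━━━━━━━━━━━━━━━━━━━━━━┛ 


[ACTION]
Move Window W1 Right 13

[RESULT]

                                                
                                                
                                                
                                                
━━━━━━━━━━━━━━━━━┓                              
                 ┃                              
─────────────────┨                              
                0┃                              
─┐               ┃                              
 │               ┃                              
─┤               ┃                              
 │               ┃                              
─┘               ┃                              
━━━━━━━━━━━━━━━━━┛                              
          ┏━━━━━━━━━━━━━━━━━━━━━━━━━━━━━━━━━━━┓ 
          ┃ HexEditor                         ┃ 
          ┠───────────────────────────────────┨ 
          ┃00000000  03 03 03 01 cf a6 d8 f7  ┃ 
          ┃00000010  25 42 74 67 f2 27 1d e8  ┃ 
          ┃00000020  cf cf cf a9 45 78 8f 08  ┃ 
          ┃00000030  97 9c fc fc fc fc fc fc  ┃ 
          ┃00000040  c0 c0 c0 c0 8f 9e a1 13  ┃ 
          ┃00000050  1f 1f d7 63 86 c8 c2 16  ┃ 
          ┗━━━━━━━━━━━━━━━━━━━━━━━━━━━━━━━━━━━┛ 


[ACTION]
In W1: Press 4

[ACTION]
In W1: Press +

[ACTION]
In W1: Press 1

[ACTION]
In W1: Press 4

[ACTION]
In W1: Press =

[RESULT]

                                                
                                                
                                                
                                                
━━━━━━━━━━━━━━━━━┓                              
                 ┃                              
─────────────────┨                              
               18┃                              
─┐               ┃                              
 │               ┃                              
─┤               ┃                              
 │               ┃                              
─┘               ┃                              
━━━━━━━━━━━━━━━━━┛                              
          ┏━━━━━━━━━━━━━━━━━━━━━━━━━━━━━━━━━━━┓ 
          ┃ HexEditor                         ┃ 
          ┠───────────────────────────────────┨ 
          ┃00000000  03 03 03 01 cf a6 d8 f7  ┃ 
          ┃00000010  25 42 74 67 f2 27 1d e8  ┃ 
          ┃00000020  cf cf cf a9 45 78 8f 08  ┃ 
          ┃00000030  97 9c fc fc fc fc fc fc  ┃ 
          ┃00000040  c0 c0 c0 c0 8f 9e a1 13  ┃ 
          ┃00000050  1f 1f d7 63 86 c8 c2 16  ┃ 
          ┗━━━━━━━━━━━━━━━━━━━━━━━━━━━━━━━━━━━┛ 


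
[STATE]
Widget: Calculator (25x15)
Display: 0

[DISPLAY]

                        0
┌───┬───┬───┬───┐        
│ 7 │ 8 │ 9 │ ÷ │        
├───┼───┼───┼───┤        
│ 4 │ 5 │ 6 │ × │        
├───┼───┼───┼───┤        
│ 1 │ 2 │ 3 │ - │        
├───┼───┼───┼───┤        
│ 0 │ . │ = │ + │        
├───┼───┼───┼───┤        
│ C │ MC│ MR│ M+│        
└───┴───┴───┴───┘        
                         
                         
                         


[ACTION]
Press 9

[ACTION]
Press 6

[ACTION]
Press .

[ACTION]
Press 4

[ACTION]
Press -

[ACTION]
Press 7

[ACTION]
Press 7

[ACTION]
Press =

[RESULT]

                     19.4
┌───┬───┬───┬───┐        
│ 7 │ 8 │ 9 │ ÷ │        
├───┼───┼───┼───┤        
│ 4 │ 5 │ 6 │ × │        
├───┼───┼───┼───┤        
│ 1 │ 2 │ 3 │ - │        
├───┼───┼───┼───┤        
│ 0 │ . │ = │ + │        
├───┼───┼───┼───┤        
│ C │ MC│ MR│ M+│        
└───┴───┴───┴───┘        
                         
                         
                         


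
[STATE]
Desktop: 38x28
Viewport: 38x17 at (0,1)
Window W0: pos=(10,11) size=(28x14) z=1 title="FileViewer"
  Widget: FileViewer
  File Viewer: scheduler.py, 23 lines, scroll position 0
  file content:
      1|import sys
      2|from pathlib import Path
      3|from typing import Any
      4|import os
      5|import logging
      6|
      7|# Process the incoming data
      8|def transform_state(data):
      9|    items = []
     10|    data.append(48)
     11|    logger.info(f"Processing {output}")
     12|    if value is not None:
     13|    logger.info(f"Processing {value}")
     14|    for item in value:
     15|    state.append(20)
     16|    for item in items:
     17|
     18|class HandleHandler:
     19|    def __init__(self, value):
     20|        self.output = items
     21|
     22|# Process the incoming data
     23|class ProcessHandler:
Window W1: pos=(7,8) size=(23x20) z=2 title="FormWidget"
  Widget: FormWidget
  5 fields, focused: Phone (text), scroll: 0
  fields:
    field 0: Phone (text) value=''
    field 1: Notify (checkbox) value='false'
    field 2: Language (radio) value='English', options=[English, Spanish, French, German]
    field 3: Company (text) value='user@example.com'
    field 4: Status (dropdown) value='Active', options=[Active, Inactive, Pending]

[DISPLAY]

                                      
                                      
                                      
                                      
                                      
                                      
                                      
       ┏━━━━━━━━━━━━━━━━━━━━━┓        
       ┃ FormWidget          ┃        
       ┠─────────────────────┨        
       ┃> Phone:      [     ]┃━━━━━━━┓
       ┃  Notify:     [ ]    ┃       ┃
       ┃  Language:   (●) Eng┃───────┨
       ┃  Company:    [user@]┃      ▲┃
       ┃  Status:     [Acti▼]┃ Path █┃
       ┃                     ┃Any   ░┃
       ┃                     ┃      ░┃


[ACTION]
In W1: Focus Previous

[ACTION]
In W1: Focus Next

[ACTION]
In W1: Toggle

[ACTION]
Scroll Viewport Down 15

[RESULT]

       ┃> Phone:      [     ]┃━━━━━━━┓
       ┃  Notify:     [ ]    ┃       ┃
       ┃  Language:   (●) Eng┃───────┨
       ┃  Company:    [user@]┃      ▲┃
       ┃  Status:     [Acti▼]┃ Path █┃
       ┃                     ┃Any   ░┃
       ┃                     ┃      ░┃
       ┃                     ┃      ░┃
       ┃                     ┃      ░┃
       ┃                     ┃ing da░┃
       ┃                     ┃(data)░┃
       ┃                     ┃      ░┃
       ┃                     ┃      ▼┃
       ┃                     ┃━━━━━━━┛
       ┃                     ┃        
       ┃                     ┃        
       ┗━━━━━━━━━━━━━━━━━━━━━┛        


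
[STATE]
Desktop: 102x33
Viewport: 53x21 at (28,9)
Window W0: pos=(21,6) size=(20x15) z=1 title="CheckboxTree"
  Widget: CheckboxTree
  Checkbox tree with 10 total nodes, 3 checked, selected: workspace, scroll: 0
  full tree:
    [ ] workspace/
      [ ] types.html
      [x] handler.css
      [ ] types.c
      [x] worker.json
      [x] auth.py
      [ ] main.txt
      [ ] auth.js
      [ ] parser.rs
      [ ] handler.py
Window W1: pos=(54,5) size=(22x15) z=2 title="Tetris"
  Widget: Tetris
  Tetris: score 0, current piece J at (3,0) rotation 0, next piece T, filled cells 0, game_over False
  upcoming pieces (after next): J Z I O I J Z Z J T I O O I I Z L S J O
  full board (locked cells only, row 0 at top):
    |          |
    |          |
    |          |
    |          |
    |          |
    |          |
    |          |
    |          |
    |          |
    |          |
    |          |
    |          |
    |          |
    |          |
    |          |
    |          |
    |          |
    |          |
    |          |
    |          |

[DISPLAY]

orkspace/   ┃             ┃          │ ▒       ┃     
 types.html ┃             ┃          │▒▒▒      ┃     
 handler.css┃             ┃          │         ┃     
 types.c    ┃             ┃          │         ┃     
 worker.json┃             ┃          │         ┃     
 auth.py    ┃             ┃          │Score:   ┃     
 main.txt   ┃             ┃          │0        ┃     
 auth.js    ┃             ┃          │         ┃     
 parser.rs  ┃             ┃          │         ┃     
 handler.py ┃             ┃          │         ┃     
            ┃             ┗━━━━━━━━━━━━━━━━━━━━┛     
━━━━━━━━━━━━┛                                        
                                                     
                                                     
                                                     
                                                     
                                                     
                                                     
                                                     
                                                     
                                                     


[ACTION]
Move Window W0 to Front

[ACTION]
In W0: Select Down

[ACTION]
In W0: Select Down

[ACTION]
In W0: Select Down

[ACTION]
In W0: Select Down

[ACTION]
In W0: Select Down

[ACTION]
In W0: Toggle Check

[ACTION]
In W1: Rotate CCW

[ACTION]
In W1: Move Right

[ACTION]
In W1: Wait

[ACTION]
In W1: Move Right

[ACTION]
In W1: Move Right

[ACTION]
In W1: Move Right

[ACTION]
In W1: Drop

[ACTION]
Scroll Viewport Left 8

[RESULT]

 ┃ [-] workspace/   ┃             ┃          │ ▒     
 ┃   [ ] types.html ┃             ┃          │▒▒▒    
 ┃   [x] handler.css┃             ┃          │       
 ┃   [ ] types.c    ┃             ┃          │       
 ┃   [x] worker.json┃             ┃          │       
 ┃>  [ ] auth.py    ┃             ┃          │Score: 
 ┃   [ ] main.txt   ┃             ┃          │0      
 ┃   [ ] auth.js    ┃             ┃          │       
 ┃   [ ] parser.rs  ┃             ┃          │       
 ┃   [ ] handler.py ┃             ┃          │       
 ┃                  ┃             ┗━━━━━━━━━━━━━━━━━━
 ┗━━━━━━━━━━━━━━━━━━┛                                
                                                     
                                                     
                                                     
                                                     
                                                     
                                                     
                                                     
                                                     
                                                     


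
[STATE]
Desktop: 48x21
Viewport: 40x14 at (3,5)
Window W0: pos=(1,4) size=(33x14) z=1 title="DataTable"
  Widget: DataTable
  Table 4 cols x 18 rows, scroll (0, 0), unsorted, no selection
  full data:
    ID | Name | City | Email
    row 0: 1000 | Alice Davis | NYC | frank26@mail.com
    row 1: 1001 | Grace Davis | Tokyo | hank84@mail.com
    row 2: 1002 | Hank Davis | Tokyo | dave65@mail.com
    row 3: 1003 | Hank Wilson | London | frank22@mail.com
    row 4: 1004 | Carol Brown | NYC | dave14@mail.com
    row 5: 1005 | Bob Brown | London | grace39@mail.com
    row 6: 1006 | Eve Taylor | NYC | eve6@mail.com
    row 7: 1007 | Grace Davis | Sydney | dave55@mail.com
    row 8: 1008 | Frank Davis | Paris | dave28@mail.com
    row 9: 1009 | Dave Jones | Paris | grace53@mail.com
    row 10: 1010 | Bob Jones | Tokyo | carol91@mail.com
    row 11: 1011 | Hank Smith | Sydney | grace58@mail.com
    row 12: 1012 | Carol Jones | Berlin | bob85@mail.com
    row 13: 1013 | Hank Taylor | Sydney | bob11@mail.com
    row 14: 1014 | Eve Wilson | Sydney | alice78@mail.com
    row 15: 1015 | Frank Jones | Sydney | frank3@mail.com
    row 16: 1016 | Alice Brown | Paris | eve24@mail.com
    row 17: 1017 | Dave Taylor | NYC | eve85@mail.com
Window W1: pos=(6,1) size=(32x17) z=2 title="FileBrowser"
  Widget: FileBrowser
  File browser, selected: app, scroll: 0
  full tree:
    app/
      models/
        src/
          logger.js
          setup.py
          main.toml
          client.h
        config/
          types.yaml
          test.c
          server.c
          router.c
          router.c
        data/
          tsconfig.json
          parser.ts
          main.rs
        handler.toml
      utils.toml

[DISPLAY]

Dat┃    [+] models/               ┃     
───┃    utils.toml                ┃     
D  ┃                              ┃     
───┃                              ┃     
000┃                              ┃     
001┃                              ┃     
002┃                              ┃     
003┃                              ┃     
004┃                              ┃     
005┃                              ┃     
006┃                              ┃     
007┃                              ┃     
━━━┗━━━━━━━━━━━━━━━━━━━━━━━━━━━━━━┛     
                                        


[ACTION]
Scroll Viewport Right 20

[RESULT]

   [+] models/               ┃          
   utils.toml                ┃          
                             ┃          
                             ┃          
                             ┃          
                             ┃          
                             ┃          
                             ┃          
                             ┃          
                             ┃          
                             ┃          
                             ┃          
━━━━━━━━━━━━━━━━━━━━━━━━━━━━━┛          
                                        


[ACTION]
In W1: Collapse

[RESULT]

                             ┃          
                             ┃          
                             ┃          
                             ┃          
                             ┃          
                             ┃          
                             ┃          
                             ┃          
                             ┃          
                             ┃          
                             ┃          
                             ┃          
━━━━━━━━━━━━━━━━━━━━━━━━━━━━━┛          
                                        


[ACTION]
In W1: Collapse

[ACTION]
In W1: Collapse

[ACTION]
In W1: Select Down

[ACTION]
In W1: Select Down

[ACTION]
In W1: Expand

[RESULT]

   [+] models/               ┃          
   utils.toml                ┃          
                             ┃          
                             ┃          
                             ┃          
                             ┃          
                             ┃          
                             ┃          
                             ┃          
                             ┃          
                             ┃          
                             ┃          
━━━━━━━━━━━━━━━━━━━━━━━━━━━━━┛          
                                        


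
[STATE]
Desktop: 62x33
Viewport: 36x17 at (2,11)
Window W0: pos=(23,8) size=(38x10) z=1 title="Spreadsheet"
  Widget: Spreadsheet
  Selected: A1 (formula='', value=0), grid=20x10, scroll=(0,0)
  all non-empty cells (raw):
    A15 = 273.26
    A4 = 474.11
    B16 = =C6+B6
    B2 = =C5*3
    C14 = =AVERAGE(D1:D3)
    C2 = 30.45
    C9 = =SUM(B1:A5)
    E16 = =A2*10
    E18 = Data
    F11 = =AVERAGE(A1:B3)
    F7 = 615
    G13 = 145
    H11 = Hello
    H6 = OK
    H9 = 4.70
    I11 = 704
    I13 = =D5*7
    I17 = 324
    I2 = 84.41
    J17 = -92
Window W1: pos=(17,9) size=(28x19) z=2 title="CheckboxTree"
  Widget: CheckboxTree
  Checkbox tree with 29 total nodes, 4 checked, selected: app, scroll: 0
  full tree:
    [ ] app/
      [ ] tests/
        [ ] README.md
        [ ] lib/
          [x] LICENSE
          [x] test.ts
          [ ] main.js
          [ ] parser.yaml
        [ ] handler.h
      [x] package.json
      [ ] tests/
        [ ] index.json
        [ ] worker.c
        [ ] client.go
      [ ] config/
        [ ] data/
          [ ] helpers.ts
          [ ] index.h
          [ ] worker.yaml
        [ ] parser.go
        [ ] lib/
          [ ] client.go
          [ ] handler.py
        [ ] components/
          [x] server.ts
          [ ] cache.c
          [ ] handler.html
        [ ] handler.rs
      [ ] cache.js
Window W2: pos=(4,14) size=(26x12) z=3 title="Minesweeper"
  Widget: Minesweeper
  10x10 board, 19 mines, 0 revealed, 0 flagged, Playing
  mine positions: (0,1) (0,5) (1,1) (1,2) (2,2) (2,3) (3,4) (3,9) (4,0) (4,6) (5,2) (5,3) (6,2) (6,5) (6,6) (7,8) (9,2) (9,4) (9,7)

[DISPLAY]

               ┠────────────────────
               ┃>[-] app/           
               ┃   [-] tests/       
  ┏━━━━━━━━━━━━━━━━━━━━━━━━┓DME.md  
  ┃ Minesweeper            ┃/       
  ┠────────────────────────┨ICENSE  
  ┃■■■■■■■■■■              ┃est.ts  
  ┃■■■■■■■■■■              ┃ain.js  
  ┃■■■■■■■■■■              ┃arser.ya
  ┃■■■■■■■■■■              ┃dler.h  
  ┃■■■■■■■■■■              ┃ge.json 
  ┃■■■■■■■■■■              ┃/       
  ┃■■■■■■■■■■              ┃ex.json 
  ┃■■■■■■■■■■              ┃ker.c   
  ┗━━━━━━━━━━━━━━━━━━━━━━━━┛ent.go  
               ┃   [-] config/      
               ┗━━━━━━━━━━━━━━━━━━━━


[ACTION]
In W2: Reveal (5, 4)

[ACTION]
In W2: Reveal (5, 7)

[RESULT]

               ┠────────────────────
               ┃>[-] app/           
               ┃   [-] tests/       
  ┏━━━━━━━━━━━━━━━━━━━━━━━━┓DME.md  
  ┃ Minesweeper            ┃/       
  ┠────────────────────────┨ICENSE  
  ┃■■■■■■■■■■              ┃est.ts  
  ┃■■■■■■■■■■              ┃ain.js  
  ┃■■■■■■■■■■              ┃arser.ya
  ┃■■■■■■■■■■              ┃dler.h  
  ┃■■■■■■■■■■              ┃ge.json 
  ┃■■■■2■■2■■              ┃/       
  ┃■■■■■■■■■■              ┃ex.json 
  ┃■■■■■■■■■■              ┃ker.c   
  ┗━━━━━━━━━━━━━━━━━━━━━━━━┛ent.go  
               ┃   [-] config/      
               ┗━━━━━━━━━━━━━━━━━━━━


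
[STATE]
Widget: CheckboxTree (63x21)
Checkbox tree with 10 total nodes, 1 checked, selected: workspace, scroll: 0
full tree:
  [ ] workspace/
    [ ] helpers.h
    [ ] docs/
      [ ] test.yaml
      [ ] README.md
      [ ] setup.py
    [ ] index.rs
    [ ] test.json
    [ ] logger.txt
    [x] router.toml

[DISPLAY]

>[-] workspace/                                                
   [ ] helpers.h                                               
   [ ] docs/                                                   
     [ ] test.yaml                                             
     [ ] README.md                                             
     [ ] setup.py                                              
   [ ] index.rs                                                
   [ ] test.json                                               
   [ ] logger.txt                                              
   [x] router.toml                                             
                                                               
                                                               
                                                               
                                                               
                                                               
                                                               
                                                               
                                                               
                                                               
                                                               
                                                               


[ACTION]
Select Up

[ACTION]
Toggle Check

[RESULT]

>[x] workspace/                                                
   [x] helpers.h                                               
   [x] docs/                                                   
     [x] test.yaml                                             
     [x] README.md                                             
     [x] setup.py                                              
   [x] index.rs                                                
   [x] test.json                                               
   [x] logger.txt                                              
   [x] router.toml                                             
                                                               
                                                               
                                                               
                                                               
                                                               
                                                               
                                                               
                                                               
                                                               
                                                               
                                                               


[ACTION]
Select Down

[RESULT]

 [x] workspace/                                                
>  [x] helpers.h                                               
   [x] docs/                                                   
     [x] test.yaml                                             
     [x] README.md                                             
     [x] setup.py                                              
   [x] index.rs                                                
   [x] test.json                                               
   [x] logger.txt                                              
   [x] router.toml                                             
                                                               
                                                               
                                                               
                                                               
                                                               
                                                               
                                                               
                                                               
                                                               
                                                               
                                                               


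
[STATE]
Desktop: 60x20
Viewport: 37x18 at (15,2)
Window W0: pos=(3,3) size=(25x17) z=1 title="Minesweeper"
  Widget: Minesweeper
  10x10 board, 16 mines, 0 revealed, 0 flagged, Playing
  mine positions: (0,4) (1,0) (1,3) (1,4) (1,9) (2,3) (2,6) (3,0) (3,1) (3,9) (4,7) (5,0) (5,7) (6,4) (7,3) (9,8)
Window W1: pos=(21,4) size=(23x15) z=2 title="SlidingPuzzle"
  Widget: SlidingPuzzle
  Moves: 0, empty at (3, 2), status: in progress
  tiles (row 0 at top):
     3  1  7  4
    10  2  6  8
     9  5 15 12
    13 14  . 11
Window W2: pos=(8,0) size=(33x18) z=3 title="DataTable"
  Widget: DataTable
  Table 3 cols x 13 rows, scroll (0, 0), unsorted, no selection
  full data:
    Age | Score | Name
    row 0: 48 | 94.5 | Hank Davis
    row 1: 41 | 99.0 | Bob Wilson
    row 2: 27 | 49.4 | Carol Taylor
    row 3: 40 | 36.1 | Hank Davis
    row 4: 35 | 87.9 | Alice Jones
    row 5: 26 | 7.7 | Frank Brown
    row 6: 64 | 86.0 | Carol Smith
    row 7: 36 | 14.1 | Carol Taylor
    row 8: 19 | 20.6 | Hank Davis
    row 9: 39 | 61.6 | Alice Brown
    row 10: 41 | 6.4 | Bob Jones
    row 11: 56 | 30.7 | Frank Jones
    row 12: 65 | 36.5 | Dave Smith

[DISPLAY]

─────────────────────────┨           
ore│Name                 ┃           
───┼────────────         ┃━━┓        
.5 │Hank Davis           ┃  ┃        
.0 │Bob Wilson           ┃──┨        
.4 │Carol Taylor         ┃─┐┃        
.1 │Hank Davis           ┃ │┃        
.9 │Alice Jones          ┃─┤┃        
7  │Frank Brown          ┃ │┃        
.0 │Carol Smith          ┃─┤┃        
.1 │Carol Taylor         ┃ │┃        
.6 │Hank Davis           ┃─┤┃        
.6 │Alice Brown          ┃ │┃        
4  │Bob Jones            ┃─┘┃        
.7 │Frank Jones          ┃  ┃        
━━━━━━━━━━━━━━━━━━━━━━━━━┛  ┃        
      ┗━━━━━━━━━━━━━━━━━━━━━┛        
━━━━━━━━━━━━┛                        


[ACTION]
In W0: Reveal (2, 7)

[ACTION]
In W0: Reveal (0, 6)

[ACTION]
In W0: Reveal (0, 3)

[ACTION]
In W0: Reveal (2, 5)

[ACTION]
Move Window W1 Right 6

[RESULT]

─────────────────────────┨           
ore│Name                 ┃           
───┼────────────         ┃━━━━━━━━┓  
.5 │Hank Davis           ┃e       ┃  
.0 │Bob Wilson           ┃────────┨  
.4 │Carol Taylor         ┃──┬────┐┃  
.1 │Hank Davis           ┃7 │  4 │┃  
.9 │Alice Jones          ┃──┼────┤┃  
7  │Frank Brown          ┃6 │  8 │┃  
.0 │Carol Smith          ┃──┼────┤┃  
.1 │Carol Taylor         ┃5 │ 12 │┃  
.6 │Hank Davis           ┃──┼────┤┃  
.6 │Alice Brown          ┃  │ 11 │┃  
4  │Bob Jones            ┃──┴────┘┃  
.7 │Frank Jones          ┃        ┃  
━━━━━━━━━━━━━━━━━━━━━━━━━┛        ┃  
            ┗━━━━━━━━━━━━━━━━━━━━━┛  
━━━━━━━━━━━━┛                        


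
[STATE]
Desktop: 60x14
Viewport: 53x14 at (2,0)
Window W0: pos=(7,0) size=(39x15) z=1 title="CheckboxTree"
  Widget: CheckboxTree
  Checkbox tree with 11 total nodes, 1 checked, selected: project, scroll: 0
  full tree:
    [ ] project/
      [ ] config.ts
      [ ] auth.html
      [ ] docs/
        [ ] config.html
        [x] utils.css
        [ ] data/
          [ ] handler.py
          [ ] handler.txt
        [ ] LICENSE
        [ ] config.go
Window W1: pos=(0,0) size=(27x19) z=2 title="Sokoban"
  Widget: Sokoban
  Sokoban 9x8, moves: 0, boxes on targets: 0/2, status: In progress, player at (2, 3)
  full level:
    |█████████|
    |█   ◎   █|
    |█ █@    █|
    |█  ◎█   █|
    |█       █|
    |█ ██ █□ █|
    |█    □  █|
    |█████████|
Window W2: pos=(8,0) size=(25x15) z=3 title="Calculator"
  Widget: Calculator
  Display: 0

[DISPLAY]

━━━━━━┏━━━━━━━━━━━━━━━━━━━━━━━┓━━━━━━━━━━━━┓         
Sokoba┃ Calculator            ┃            ┃         
──────┠───────────────────────┨────────────┨         
██████┃                      0┃            ┃         
   ◎  ┃┌───┬───┬───┬───┐      ┃            ┃         
 █@   ┃│ 7 │ 8 │ 9 │ ÷ │      ┃            ┃         
  ◎█  ┃├───┼───┼───┼───┤      ┃            ┃         
      ┃│ 4 │ 5 │ 6 │ × │      ┃            ┃         
 ██ █□┃├───┼───┼───┼───┤      ┃            ┃         
    □ ┃│ 1 │ 2 │ 3 │ - │      ┃            ┃         
██████┃├───┼───┼───┼───┤      ┃            ┃         
oves: ┃│ 0 │ . │ = │ + │      ┃            ┃         
      ┃├───┼───┼───┼───┤      ┃            ┃         
      ┃│ C │ MC│ MR│ M+│      ┃            ┃         


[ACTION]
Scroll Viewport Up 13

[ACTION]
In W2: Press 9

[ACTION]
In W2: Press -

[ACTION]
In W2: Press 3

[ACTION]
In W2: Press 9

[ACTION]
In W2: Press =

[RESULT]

━━━━━━┏━━━━━━━━━━━━━━━━━━━━━━━┓━━━━━━━━━━━━┓         
Sokoba┃ Calculator            ┃            ┃         
──────┠───────────────────────┨────────────┨         
██████┃                    -30┃            ┃         
   ◎  ┃┌───┬───┬───┬───┐      ┃            ┃         
 █@   ┃│ 7 │ 8 │ 9 │ ÷ │      ┃            ┃         
  ◎█  ┃├───┼───┼───┼───┤      ┃            ┃         
      ┃│ 4 │ 5 │ 6 │ × │      ┃            ┃         
 ██ █□┃├───┼───┼───┼───┤      ┃            ┃         
    □ ┃│ 1 │ 2 │ 3 │ - │      ┃            ┃         
██████┃├───┼───┼───┼───┤      ┃            ┃         
oves: ┃│ 0 │ . │ = │ + │      ┃            ┃         
      ┃├───┼───┼───┼───┤      ┃            ┃         
      ┃│ C │ MC│ MR│ M+│      ┃            ┃         


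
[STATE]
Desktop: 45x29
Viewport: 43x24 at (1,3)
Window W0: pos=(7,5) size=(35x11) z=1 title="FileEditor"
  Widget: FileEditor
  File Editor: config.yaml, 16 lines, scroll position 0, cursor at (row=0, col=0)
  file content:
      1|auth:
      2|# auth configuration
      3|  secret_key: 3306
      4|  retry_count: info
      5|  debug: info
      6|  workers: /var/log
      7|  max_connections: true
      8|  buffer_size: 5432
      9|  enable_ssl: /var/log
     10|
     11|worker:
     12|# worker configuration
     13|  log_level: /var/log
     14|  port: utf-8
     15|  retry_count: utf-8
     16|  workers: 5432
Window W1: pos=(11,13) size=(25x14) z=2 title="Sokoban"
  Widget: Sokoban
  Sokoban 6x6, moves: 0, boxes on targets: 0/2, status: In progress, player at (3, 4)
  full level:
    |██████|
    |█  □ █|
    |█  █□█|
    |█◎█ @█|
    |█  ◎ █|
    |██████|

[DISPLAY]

                                           
                                           
      ┏━━━━━━━━━━━━━━━━━━━━━━━━━━━━━━━━━┓  
      ┃ FileEditor                      ┃  
      ┠─────────────────────────────────┨  
      ┃█uth:                           ▲┃  
      ┃# auth configuration            █┃  
      ┃  secret_key: 3306              ░┃  
      ┃  retry_count: info             ░┃  
      ┃  debug: info                   ░┃  
      ┃  w┏━━━━━━━━━━━━━━━━━━━━━━━┓    ░┃  
      ┃  m┃ Sokoban               ┃    ▼┃  
      ┗━━━┠───────────────────────┨━━━━━┛  
          ┃██████                 ┃        
          ┃█  □ █                 ┃        
          ┃█  █□█                 ┃        
          ┃█◎█ @█                 ┃        
          ┃█  ◎ █                 ┃        
          ┃██████                 ┃        
          ┃Moves: 0  0/2          ┃        
          ┃                       ┃        
          ┃                       ┃        
          ┃                       ┃        
          ┗━━━━━━━━━━━━━━━━━━━━━━━┛        


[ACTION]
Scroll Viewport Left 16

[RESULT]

                                           
                                           
       ┏━━━━━━━━━━━━━━━━━━━━━━━━━━━━━━━━━┓ 
       ┃ FileEditor                      ┃ 
       ┠─────────────────────────────────┨ 
       ┃█uth:                           ▲┃ 
       ┃# auth configuration            █┃ 
       ┃  secret_key: 3306              ░┃ 
       ┃  retry_count: info             ░┃ 
       ┃  debug: info                   ░┃ 
       ┃  w┏━━━━━━━━━━━━━━━━━━━━━━━┓    ░┃ 
       ┃  m┃ Sokoban               ┃    ▼┃ 
       ┗━━━┠───────────────────────┨━━━━━┛ 
           ┃██████                 ┃       
           ┃█  □ █                 ┃       
           ┃█  █□█                 ┃       
           ┃█◎█ @█                 ┃       
           ┃█  ◎ █                 ┃       
           ┃██████                 ┃       
           ┃Moves: 0  0/2          ┃       
           ┃                       ┃       
           ┃                       ┃       
           ┃                       ┃       
           ┗━━━━━━━━━━━━━━━━━━━━━━━┛       


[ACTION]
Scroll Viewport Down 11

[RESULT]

       ┏━━━━━━━━━━━━━━━━━━━━━━━━━━━━━━━━━┓ 
       ┃ FileEditor                      ┃ 
       ┠─────────────────────────────────┨ 
       ┃█uth:                           ▲┃ 
       ┃# auth configuration            █┃ 
       ┃  secret_key: 3306              ░┃ 
       ┃  retry_count: info             ░┃ 
       ┃  debug: info                   ░┃ 
       ┃  w┏━━━━━━━━━━━━━━━━━━━━━━━┓    ░┃ 
       ┃  m┃ Sokoban               ┃    ▼┃ 
       ┗━━━┠───────────────────────┨━━━━━┛ 
           ┃██████                 ┃       
           ┃█  □ █                 ┃       
           ┃█  █□█                 ┃       
           ┃█◎█ @█                 ┃       
           ┃█  ◎ █                 ┃       
           ┃██████                 ┃       
           ┃Moves: 0  0/2          ┃       
           ┃                       ┃       
           ┃                       ┃       
           ┃                       ┃       
           ┗━━━━━━━━━━━━━━━━━━━━━━━┛       
                                           
                                           


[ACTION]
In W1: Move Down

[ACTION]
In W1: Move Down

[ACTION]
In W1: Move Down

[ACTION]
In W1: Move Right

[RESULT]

       ┏━━━━━━━━━━━━━━━━━━━━━━━━━━━━━━━━━┓ 
       ┃ FileEditor                      ┃ 
       ┠─────────────────────────────────┨ 
       ┃█uth:                           ▲┃ 
       ┃# auth configuration            █┃ 
       ┃  secret_key: 3306              ░┃ 
       ┃  retry_count: info             ░┃ 
       ┃  debug: info                   ░┃ 
       ┃  w┏━━━━━━━━━━━━━━━━━━━━━━━┓    ░┃ 
       ┃  m┃ Sokoban               ┃    ▼┃ 
       ┗━━━┠───────────────────────┨━━━━━┛ 
           ┃██████                 ┃       
           ┃█  □ █                 ┃       
           ┃█  █□█                 ┃       
           ┃█◎█  █                 ┃       
           ┃█  ◎@█                 ┃       
           ┃██████                 ┃       
           ┃Moves: 1  0/2          ┃       
           ┃                       ┃       
           ┃                       ┃       
           ┃                       ┃       
           ┗━━━━━━━━━━━━━━━━━━━━━━━┛       
                                           
                                           
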